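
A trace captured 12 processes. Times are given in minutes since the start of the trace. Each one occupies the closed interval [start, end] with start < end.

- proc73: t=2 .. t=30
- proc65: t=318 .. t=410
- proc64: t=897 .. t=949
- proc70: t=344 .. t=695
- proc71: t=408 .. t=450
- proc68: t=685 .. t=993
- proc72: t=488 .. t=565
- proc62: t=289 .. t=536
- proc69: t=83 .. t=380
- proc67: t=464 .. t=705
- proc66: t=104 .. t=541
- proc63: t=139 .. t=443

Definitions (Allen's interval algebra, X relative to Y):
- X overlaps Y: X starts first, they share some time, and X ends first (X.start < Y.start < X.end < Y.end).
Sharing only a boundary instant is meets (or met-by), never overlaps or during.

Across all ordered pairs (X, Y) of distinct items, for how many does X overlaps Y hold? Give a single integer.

Checking all 132 ordered pairs for relation 'overlaps'; matching pairs in alphabetical order:
(proc62, proc67): proc62 overlaps proc67 ✓
(proc62, proc70): proc62 overlaps proc70 ✓
(proc62, proc72): proc62 overlaps proc72 ✓
(proc63, proc62): proc63 overlaps proc62 ✓
(proc63, proc70): proc63 overlaps proc70 ✓
(proc63, proc71): proc63 overlaps proc71 ✓
(proc65, proc70): proc65 overlaps proc70 ✓
(proc65, proc71): proc65 overlaps proc71 ✓
(proc66, proc67): proc66 overlaps proc67 ✓
(proc66, proc70): proc66 overlaps proc70 ✓
(proc66, proc72): proc66 overlaps proc72 ✓
(proc67, proc68): proc67 overlaps proc68 ✓
(proc69, proc62): proc69 overlaps proc62 ✓
(proc69, proc63): proc69 overlaps proc63 ✓
(proc69, proc65): proc69 overlaps proc65 ✓
(proc69, proc66): proc69 overlaps proc66 ✓
(proc69, proc70): proc69 overlaps proc70 ✓
(proc70, proc67): proc70 overlaps proc67 ✓
(proc70, proc68): proc70 overlaps proc68 ✓
Count: 19.

19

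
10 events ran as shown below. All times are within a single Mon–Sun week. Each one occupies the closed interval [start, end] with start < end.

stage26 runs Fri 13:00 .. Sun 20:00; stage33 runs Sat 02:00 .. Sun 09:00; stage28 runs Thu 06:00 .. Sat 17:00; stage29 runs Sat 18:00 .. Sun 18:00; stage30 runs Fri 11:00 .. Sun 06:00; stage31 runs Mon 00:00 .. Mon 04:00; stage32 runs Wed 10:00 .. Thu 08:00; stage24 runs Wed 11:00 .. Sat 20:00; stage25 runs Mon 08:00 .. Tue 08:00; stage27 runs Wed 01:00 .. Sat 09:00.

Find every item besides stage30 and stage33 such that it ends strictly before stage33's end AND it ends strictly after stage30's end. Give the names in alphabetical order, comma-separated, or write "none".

Conditions: its end is strictly before stage33's end (X.end < Sun 09:00) AND its end is strictly after stage30's end (X.end > Sun 06:00).
stage24: end Sat 20:00 < Sun 09:00? ✓; end Sat 20:00 > Sun 06:00? ✗ → no.
stage25: end Tue 08:00 < Sun 09:00? ✓; end Tue 08:00 > Sun 06:00? ✗ → no.
stage26: end Sun 20:00 < Sun 09:00? ✗; end Sun 20:00 > Sun 06:00? ✓ → no.
stage27: end Sat 09:00 < Sun 09:00? ✓; end Sat 09:00 > Sun 06:00? ✗ → no.
stage28: end Sat 17:00 < Sun 09:00? ✓; end Sat 17:00 > Sun 06:00? ✗ → no.
stage29: end Sun 18:00 < Sun 09:00? ✗; end Sun 18:00 > Sun 06:00? ✓ → no.
stage31: end Mon 04:00 < Sun 09:00? ✓; end Mon 04:00 > Sun 06:00? ✗ → no.
stage32: end Thu 08:00 < Sun 09:00? ✓; end Thu 08:00 > Sun 06:00? ✗ → no.
Result: none.

none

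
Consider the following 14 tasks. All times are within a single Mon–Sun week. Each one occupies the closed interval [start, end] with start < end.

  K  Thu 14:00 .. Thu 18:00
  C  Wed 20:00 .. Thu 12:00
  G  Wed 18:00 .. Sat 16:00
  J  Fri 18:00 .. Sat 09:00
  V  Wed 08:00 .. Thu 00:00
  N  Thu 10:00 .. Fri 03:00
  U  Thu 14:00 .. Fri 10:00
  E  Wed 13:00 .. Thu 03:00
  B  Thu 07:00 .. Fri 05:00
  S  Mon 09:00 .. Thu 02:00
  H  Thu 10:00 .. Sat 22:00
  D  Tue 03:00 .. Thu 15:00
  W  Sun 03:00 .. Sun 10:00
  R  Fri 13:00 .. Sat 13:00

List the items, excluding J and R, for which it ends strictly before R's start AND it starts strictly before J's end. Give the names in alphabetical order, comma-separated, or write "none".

B, C, D, E, K, N, S, U, V

Conditions: its end is strictly before R's start (X.end < Fri 13:00) AND its start is strictly before J's end (X.start < Sat 09:00).
B: end Fri 05:00 < Fri 13:00? ✓; start Thu 07:00 < Sat 09:00? ✓ → yes.
C: end Thu 12:00 < Fri 13:00? ✓; start Wed 20:00 < Sat 09:00? ✓ → yes.
D: end Thu 15:00 < Fri 13:00? ✓; start Tue 03:00 < Sat 09:00? ✓ → yes.
E: end Thu 03:00 < Fri 13:00? ✓; start Wed 13:00 < Sat 09:00? ✓ → yes.
G: end Sat 16:00 < Fri 13:00? ✗; start Wed 18:00 < Sat 09:00? ✓ → no.
H: end Sat 22:00 < Fri 13:00? ✗; start Thu 10:00 < Sat 09:00? ✓ → no.
K: end Thu 18:00 < Fri 13:00? ✓; start Thu 14:00 < Sat 09:00? ✓ → yes.
N: end Fri 03:00 < Fri 13:00? ✓; start Thu 10:00 < Sat 09:00? ✓ → yes.
S: end Thu 02:00 < Fri 13:00? ✓; start Mon 09:00 < Sat 09:00? ✓ → yes.
U: end Fri 10:00 < Fri 13:00? ✓; start Thu 14:00 < Sat 09:00? ✓ → yes.
V: end Thu 00:00 < Fri 13:00? ✓; start Wed 08:00 < Sat 09:00? ✓ → yes.
W: end Sun 10:00 < Fri 13:00? ✗; start Sun 03:00 < Sat 09:00? ✗ → no.
Result: B, C, D, E, K, N, S, U, V.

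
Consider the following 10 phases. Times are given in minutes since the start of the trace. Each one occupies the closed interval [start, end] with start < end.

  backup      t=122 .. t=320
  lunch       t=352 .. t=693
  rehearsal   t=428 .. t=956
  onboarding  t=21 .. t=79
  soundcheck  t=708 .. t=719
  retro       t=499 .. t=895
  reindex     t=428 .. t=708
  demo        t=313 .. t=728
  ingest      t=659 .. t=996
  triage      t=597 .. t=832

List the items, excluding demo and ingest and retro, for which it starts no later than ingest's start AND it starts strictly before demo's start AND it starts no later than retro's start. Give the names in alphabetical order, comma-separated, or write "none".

Conditions: its start is no later than ingest's start (X.start <= t=659) AND its start is strictly before demo's start (X.start < t=313) AND its start is no later than retro's start (X.start <= t=499).
backup: start t=122 <= t=659? ✓; start t=122 < t=313? ✓; start t=122 <= t=499? ✓ → yes.
lunch: start t=352 <= t=659? ✓; start t=352 < t=313? ✗; start t=352 <= t=499? ✓ → no.
onboarding: start t=21 <= t=659? ✓; start t=21 < t=313? ✓; start t=21 <= t=499? ✓ → yes.
rehearsal: start t=428 <= t=659? ✓; start t=428 < t=313? ✗; start t=428 <= t=499? ✓ → no.
reindex: start t=428 <= t=659? ✓; start t=428 < t=313? ✗; start t=428 <= t=499? ✓ → no.
soundcheck: start t=708 <= t=659? ✗; start t=708 < t=313? ✗; start t=708 <= t=499? ✗ → no.
triage: start t=597 <= t=659? ✓; start t=597 < t=313? ✗; start t=597 <= t=499? ✗ → no.
Result: backup, onboarding.

backup, onboarding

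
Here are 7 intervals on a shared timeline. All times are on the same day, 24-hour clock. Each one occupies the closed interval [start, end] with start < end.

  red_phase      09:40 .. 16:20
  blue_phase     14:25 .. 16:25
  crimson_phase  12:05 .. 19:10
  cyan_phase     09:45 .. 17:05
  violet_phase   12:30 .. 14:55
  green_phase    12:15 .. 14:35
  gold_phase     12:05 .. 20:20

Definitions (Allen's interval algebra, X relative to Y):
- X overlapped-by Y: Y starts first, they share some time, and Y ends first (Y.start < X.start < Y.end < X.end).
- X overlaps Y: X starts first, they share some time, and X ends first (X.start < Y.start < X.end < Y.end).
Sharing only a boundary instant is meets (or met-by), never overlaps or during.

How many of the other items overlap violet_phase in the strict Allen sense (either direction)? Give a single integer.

2

Target violet_phase = [12:30, 14:55].
blue_phase [14:25, 16:25] → overlapped-by → counts.
crimson_phase [12:05, 19:10] → contains → no.
cyan_phase [09:45, 17:05] → contains → no.
gold_phase [12:05, 20:20] → contains → no.
green_phase [12:15, 14:35] → overlaps → counts.
red_phase [09:40, 16:20] → contains → no.
Total: 2.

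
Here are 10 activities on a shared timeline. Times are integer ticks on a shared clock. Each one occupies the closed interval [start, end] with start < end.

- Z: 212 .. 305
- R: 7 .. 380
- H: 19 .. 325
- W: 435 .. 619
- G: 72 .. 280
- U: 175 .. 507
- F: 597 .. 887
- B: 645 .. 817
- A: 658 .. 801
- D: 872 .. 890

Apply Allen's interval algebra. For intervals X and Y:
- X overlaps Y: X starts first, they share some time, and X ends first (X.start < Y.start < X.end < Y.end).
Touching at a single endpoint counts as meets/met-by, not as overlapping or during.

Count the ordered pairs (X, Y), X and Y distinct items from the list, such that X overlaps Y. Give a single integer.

7

Checking all 90 ordered pairs for relation 'overlaps'; matching pairs in alphabetical order:
(F, D): F overlaps D ✓
(G, U): G overlaps U ✓
(G, Z): G overlaps Z ✓
(H, U): H overlaps U ✓
(R, U): R overlaps U ✓
(U, W): U overlaps W ✓
(W, F): W overlaps F ✓
Count: 7.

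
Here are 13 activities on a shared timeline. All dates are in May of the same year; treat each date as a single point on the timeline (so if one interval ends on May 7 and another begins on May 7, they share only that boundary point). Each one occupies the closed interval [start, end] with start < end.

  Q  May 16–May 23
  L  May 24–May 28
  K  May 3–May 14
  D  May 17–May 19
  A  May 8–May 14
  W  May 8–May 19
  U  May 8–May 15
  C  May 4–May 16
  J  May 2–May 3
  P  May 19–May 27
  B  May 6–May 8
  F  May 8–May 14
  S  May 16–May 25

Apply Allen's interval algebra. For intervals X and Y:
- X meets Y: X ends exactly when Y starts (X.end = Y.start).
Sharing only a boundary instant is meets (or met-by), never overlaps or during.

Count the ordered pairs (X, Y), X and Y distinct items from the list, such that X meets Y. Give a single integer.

9

Checking all 156 ordered pairs for relation 'meets'; matching pairs in alphabetical order:
(B, A): B meets A ✓
(B, F): B meets F ✓
(B, U): B meets U ✓
(B, W): B meets W ✓
(C, Q): C meets Q ✓
(C, S): C meets S ✓
(D, P): D meets P ✓
(J, K): J meets K ✓
(W, P): W meets P ✓
Count: 9.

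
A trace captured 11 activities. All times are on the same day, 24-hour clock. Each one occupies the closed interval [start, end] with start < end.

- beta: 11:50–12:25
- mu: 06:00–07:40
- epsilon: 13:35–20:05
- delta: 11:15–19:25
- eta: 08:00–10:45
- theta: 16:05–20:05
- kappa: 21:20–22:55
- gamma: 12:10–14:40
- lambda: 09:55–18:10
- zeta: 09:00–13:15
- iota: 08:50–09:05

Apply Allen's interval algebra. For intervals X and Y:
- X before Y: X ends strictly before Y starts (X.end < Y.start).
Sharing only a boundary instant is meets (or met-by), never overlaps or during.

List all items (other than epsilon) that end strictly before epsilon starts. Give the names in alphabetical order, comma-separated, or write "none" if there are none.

beta, eta, iota, mu, zeta

Target epsilon = [13:35, 20:05].
beta [11:50, 12:25] → before → yes.
delta [11:15, 19:25] → overlaps → no.
eta [08:00, 10:45] → before → yes.
gamma [12:10, 14:40] → overlaps → no.
iota [08:50, 09:05] → before → yes.
kappa [21:20, 22:55] → after → no.
lambda [09:55, 18:10] → overlaps → no.
mu [06:00, 07:40] → before → yes.
theta [16:05, 20:05] → finishes → no.
zeta [09:00, 13:15] → before → yes.
Result: beta, eta, iota, mu, zeta.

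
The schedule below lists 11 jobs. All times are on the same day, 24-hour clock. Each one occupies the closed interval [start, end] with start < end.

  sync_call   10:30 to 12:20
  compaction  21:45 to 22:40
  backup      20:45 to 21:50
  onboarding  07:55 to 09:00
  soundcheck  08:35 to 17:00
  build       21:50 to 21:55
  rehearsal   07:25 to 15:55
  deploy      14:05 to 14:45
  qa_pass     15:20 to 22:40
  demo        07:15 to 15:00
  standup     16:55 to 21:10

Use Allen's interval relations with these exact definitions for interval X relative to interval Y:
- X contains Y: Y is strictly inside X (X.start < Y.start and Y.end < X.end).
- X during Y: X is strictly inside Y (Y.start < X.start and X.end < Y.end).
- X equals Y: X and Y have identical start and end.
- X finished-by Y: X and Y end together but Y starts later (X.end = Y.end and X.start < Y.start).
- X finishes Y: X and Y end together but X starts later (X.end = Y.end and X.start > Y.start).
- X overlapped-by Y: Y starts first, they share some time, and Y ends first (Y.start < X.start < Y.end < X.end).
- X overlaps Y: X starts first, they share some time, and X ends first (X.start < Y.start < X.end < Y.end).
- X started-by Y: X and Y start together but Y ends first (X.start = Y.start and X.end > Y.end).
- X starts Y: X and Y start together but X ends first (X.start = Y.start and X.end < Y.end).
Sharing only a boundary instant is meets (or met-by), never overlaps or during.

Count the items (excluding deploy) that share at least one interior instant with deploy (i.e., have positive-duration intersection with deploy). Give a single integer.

3

Target deploy = [14:05, 14:45].
backup [20:45, 21:50] → after → no.
build [21:50, 21:55] → after → no.
compaction [21:45, 22:40] → after → no.
demo [07:15, 15:00] → contains → counts.
onboarding [07:55, 09:00] → before → no.
qa_pass [15:20, 22:40] → after → no.
rehearsal [07:25, 15:55] → contains → counts.
soundcheck [08:35, 17:00] → contains → counts.
standup [16:55, 21:10] → after → no.
sync_call [10:30, 12:20] → before → no.
Total: 3.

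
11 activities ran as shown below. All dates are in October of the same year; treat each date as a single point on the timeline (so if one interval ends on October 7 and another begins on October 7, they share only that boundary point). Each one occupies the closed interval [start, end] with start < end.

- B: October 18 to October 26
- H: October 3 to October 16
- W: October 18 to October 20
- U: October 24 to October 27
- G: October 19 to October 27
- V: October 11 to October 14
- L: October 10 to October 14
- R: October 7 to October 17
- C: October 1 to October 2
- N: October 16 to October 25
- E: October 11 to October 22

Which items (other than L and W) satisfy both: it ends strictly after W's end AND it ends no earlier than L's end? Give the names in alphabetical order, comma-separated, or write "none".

Conditions: its end is strictly after W's end (X.end > October 20) AND its end is no earlier than L's end (X.end >= October 14).
B: end October 26 > October 20? ✓; end October 26 >= October 14? ✓ → yes.
C: end October 2 > October 20? ✗; end October 2 >= October 14? ✗ → no.
E: end October 22 > October 20? ✓; end October 22 >= October 14? ✓ → yes.
G: end October 27 > October 20? ✓; end October 27 >= October 14? ✓ → yes.
H: end October 16 > October 20? ✗; end October 16 >= October 14? ✓ → no.
N: end October 25 > October 20? ✓; end October 25 >= October 14? ✓ → yes.
R: end October 17 > October 20? ✗; end October 17 >= October 14? ✓ → no.
U: end October 27 > October 20? ✓; end October 27 >= October 14? ✓ → yes.
V: end October 14 > October 20? ✗; end October 14 >= October 14? ✓ → no.
Result: B, E, G, N, U.

B, E, G, N, U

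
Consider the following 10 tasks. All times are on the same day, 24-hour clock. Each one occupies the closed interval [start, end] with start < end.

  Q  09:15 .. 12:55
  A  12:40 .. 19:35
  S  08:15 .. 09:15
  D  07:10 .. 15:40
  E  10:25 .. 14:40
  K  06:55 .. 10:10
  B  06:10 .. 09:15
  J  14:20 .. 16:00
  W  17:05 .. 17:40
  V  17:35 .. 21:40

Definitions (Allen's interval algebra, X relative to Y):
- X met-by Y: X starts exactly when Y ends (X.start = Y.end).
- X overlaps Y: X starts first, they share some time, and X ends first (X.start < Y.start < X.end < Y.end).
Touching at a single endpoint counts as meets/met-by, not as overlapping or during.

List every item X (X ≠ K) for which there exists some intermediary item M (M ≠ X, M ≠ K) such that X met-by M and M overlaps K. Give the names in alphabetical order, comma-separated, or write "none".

Q

Target K = [06:55, 10:10].
Intermediaries M with M overlaps K: B.
Via B — items with X met-by B: Q.
Union: Q.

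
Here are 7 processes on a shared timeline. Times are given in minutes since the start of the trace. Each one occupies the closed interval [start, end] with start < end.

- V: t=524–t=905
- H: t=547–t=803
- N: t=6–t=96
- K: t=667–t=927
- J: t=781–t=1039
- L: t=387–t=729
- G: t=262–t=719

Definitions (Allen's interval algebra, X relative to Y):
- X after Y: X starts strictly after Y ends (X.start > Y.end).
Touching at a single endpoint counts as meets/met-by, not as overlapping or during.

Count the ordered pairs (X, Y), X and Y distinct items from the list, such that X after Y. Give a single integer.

8

Checking all 42 ordered pairs for relation 'after'; matching pairs in alphabetical order:
(G, N): G after N ✓
(H, N): H after N ✓
(J, G): J after G ✓
(J, L): J after L ✓
(J, N): J after N ✓
(K, N): K after N ✓
(L, N): L after N ✓
(V, N): V after N ✓
Count: 8.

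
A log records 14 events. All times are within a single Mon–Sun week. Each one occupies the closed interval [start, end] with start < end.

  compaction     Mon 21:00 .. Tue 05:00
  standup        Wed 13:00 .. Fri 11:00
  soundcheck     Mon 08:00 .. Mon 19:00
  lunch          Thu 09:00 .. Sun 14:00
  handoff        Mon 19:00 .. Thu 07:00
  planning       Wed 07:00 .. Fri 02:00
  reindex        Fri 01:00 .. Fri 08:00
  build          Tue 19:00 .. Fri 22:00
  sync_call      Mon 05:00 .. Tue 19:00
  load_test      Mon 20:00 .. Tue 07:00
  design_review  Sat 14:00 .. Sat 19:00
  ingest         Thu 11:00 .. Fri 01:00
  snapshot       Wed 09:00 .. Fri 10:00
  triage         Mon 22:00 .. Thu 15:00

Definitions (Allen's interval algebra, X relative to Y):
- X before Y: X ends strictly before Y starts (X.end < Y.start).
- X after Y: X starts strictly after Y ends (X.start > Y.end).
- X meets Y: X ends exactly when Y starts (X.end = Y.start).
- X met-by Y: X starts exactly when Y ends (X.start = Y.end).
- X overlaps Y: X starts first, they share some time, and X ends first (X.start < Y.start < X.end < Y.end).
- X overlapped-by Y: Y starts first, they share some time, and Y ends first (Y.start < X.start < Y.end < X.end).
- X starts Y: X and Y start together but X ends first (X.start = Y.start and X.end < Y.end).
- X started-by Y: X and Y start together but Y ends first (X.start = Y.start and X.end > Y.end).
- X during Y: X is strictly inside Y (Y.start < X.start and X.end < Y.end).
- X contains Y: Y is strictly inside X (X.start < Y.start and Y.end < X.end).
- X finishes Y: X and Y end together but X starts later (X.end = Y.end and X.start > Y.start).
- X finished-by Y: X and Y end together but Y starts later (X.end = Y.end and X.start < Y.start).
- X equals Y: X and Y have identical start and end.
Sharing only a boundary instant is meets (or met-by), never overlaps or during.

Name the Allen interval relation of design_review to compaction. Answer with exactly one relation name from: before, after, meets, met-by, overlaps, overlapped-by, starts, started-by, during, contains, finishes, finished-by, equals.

design_review = [Sat 14:00, Sat 19:00]; compaction = [Mon 21:00, Tue 05:00].
Compare endpoints: design_review.start > compaction.start, design_review.start > compaction.end, design_review.end > compaction.start, design_review.end > compaction.end.
That pattern is 'after'.

after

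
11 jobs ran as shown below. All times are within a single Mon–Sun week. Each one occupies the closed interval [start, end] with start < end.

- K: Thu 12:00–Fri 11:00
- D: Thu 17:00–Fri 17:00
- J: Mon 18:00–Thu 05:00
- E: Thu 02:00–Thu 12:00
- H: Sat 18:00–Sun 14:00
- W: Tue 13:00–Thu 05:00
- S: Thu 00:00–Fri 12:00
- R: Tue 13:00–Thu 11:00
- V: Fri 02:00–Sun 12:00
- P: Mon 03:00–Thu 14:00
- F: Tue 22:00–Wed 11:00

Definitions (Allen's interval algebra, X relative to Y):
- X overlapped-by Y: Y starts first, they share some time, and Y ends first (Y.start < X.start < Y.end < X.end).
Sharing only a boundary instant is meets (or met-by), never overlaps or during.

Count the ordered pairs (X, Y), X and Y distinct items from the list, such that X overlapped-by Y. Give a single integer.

Checking all 110 ordered pairs for relation 'overlapped-by'; matching pairs in alphabetical order:
(D, K): D overlapped-by K ✓
(D, S): D overlapped-by S ✓
(E, J): E overlapped-by J ✓
(E, R): E overlapped-by R ✓
(E, W): E overlapped-by W ✓
(H, V): H overlapped-by V ✓
(K, P): K overlapped-by P ✓
(R, J): R overlapped-by J ✓
(S, J): S overlapped-by J ✓
(S, P): S overlapped-by P ✓
(S, R): S overlapped-by R ✓
(S, W): S overlapped-by W ✓
(V, D): V overlapped-by D ✓
(V, K): V overlapped-by K ✓
(V, S): V overlapped-by S ✓
Count: 15.

15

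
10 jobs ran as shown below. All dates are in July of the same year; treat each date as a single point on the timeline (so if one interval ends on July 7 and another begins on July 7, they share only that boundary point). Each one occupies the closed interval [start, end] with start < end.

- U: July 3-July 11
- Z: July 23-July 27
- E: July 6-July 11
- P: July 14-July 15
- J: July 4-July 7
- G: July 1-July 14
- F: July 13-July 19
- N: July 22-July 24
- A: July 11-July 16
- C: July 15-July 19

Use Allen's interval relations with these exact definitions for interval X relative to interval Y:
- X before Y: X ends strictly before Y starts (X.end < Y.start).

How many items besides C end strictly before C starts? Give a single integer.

4

Target C = [July 15, July 19].
A [July 11, July 16] → overlaps → no.
E [July 6, July 11] → before → counts.
F [July 13, July 19] → finished-by → no.
G [July 1, July 14] → before → counts.
J [July 4, July 7] → before → counts.
N [July 22, July 24] → after → no.
P [July 14, July 15] → meets → no.
U [July 3, July 11] → before → counts.
Z [July 23, July 27] → after → no.
Total: 4.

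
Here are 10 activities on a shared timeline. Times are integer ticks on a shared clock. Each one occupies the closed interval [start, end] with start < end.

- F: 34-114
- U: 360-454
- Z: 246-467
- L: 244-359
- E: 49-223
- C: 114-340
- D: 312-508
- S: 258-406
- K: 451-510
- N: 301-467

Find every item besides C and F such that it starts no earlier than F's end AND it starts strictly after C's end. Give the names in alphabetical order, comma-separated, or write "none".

K, U

Conditions: its start is no earlier than F's end (X.start >= 114) AND its start is strictly after C's end (X.start > 340).
D: start 312 >= 114? ✓; start 312 > 340? ✗ → no.
E: start 49 >= 114? ✗; start 49 > 340? ✗ → no.
K: start 451 >= 114? ✓; start 451 > 340? ✓ → yes.
L: start 244 >= 114? ✓; start 244 > 340? ✗ → no.
N: start 301 >= 114? ✓; start 301 > 340? ✗ → no.
S: start 258 >= 114? ✓; start 258 > 340? ✗ → no.
U: start 360 >= 114? ✓; start 360 > 340? ✓ → yes.
Z: start 246 >= 114? ✓; start 246 > 340? ✗ → no.
Result: K, U.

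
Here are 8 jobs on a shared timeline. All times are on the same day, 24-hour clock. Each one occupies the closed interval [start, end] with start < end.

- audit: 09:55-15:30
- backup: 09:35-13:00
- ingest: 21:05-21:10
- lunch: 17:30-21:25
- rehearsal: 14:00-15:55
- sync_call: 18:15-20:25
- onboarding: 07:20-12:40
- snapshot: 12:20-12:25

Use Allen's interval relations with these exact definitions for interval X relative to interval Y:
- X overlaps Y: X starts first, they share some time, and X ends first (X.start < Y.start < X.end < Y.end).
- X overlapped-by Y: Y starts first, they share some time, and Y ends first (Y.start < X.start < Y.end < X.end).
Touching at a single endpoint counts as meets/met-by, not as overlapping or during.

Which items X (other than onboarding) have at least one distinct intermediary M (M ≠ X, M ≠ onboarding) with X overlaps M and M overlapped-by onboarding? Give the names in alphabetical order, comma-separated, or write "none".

Target onboarding = [07:20, 12:40].
Intermediaries M with M overlapped-by onboarding: audit, backup.
Via audit — items with X overlaps audit: backup.
Via backup — items with X overlaps backup: none.
Union: backup.

backup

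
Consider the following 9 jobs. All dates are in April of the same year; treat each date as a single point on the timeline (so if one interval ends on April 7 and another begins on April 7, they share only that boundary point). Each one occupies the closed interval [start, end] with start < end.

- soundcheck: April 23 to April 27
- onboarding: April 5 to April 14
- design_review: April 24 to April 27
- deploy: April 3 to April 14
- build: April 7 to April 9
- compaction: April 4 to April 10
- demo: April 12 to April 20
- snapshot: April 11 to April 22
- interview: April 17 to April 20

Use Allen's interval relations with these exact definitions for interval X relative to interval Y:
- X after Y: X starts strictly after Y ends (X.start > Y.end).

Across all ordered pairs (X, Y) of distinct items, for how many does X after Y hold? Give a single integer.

22

Checking all 72 ordered pairs for relation 'after'; matching pairs in alphabetical order:
(demo, build): demo after build ✓
(demo, compaction): demo after compaction ✓
(design_review, build): design_review after build ✓
(design_review, compaction): design_review after compaction ✓
(design_review, demo): design_review after demo ✓
(design_review, deploy): design_review after deploy ✓
(design_review, interview): design_review after interview ✓
(design_review, onboarding): design_review after onboarding ✓
(design_review, snapshot): design_review after snapshot ✓
(interview, build): interview after build ✓
(interview, compaction): interview after compaction ✓
(interview, deploy): interview after deploy ✓
(interview, onboarding): interview after onboarding ✓
(snapshot, build): snapshot after build ✓
(snapshot, compaction): snapshot after compaction ✓
(soundcheck, build): soundcheck after build ✓
(soundcheck, compaction): soundcheck after compaction ✓
(soundcheck, demo): soundcheck after demo ✓
(soundcheck, deploy): soundcheck after deploy ✓
(soundcheck, interview): soundcheck after interview ✓
(soundcheck, onboarding): soundcheck after onboarding ✓
(soundcheck, snapshot): soundcheck after snapshot ✓
Count: 22.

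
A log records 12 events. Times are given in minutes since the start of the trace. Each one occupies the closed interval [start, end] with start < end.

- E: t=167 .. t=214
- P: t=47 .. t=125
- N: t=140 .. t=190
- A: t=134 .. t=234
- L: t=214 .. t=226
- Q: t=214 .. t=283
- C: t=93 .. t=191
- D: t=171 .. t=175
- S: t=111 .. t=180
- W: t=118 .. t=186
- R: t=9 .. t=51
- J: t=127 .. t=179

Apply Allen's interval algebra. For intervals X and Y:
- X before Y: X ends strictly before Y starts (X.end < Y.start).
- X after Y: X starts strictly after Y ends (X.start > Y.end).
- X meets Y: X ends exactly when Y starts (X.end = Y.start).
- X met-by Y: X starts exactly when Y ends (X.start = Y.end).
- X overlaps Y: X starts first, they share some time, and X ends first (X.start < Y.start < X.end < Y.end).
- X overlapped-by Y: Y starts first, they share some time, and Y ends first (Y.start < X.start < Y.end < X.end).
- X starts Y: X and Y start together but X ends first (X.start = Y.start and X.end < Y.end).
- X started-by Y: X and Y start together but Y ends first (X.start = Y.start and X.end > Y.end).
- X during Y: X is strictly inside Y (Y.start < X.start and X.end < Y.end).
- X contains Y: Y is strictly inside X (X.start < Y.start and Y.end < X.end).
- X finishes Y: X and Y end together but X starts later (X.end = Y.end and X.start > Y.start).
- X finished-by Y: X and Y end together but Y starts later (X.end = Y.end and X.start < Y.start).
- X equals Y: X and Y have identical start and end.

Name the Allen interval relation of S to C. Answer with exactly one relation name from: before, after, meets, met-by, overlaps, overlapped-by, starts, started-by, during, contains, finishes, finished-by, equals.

during

S = [t=111, t=180]; C = [t=93, t=191].
Compare endpoints: S.start > C.start, S.start < C.end, S.end > C.start, S.end < C.end.
That pattern is 'during'.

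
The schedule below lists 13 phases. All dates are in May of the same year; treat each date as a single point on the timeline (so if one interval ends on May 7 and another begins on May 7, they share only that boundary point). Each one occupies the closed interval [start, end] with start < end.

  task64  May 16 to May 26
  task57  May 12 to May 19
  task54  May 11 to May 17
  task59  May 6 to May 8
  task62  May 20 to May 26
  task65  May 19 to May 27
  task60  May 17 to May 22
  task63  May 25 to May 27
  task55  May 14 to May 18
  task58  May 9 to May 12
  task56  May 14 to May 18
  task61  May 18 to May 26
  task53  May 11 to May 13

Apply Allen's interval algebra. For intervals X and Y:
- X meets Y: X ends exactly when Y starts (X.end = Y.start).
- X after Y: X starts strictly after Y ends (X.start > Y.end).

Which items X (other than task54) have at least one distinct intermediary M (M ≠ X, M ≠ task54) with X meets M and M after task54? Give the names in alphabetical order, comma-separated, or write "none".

task55, task56, task57

Target task54 = [May 11, May 17].
Intermediaries M with M after task54: task61, task62, task63, task65.
Via task61 — items with X meets task61: task55, task56.
Via task62 — items with X meets task62: none.
Via task63 — items with X meets task63: none.
Via task65 — items with X meets task65: task57.
Union: task55, task56, task57.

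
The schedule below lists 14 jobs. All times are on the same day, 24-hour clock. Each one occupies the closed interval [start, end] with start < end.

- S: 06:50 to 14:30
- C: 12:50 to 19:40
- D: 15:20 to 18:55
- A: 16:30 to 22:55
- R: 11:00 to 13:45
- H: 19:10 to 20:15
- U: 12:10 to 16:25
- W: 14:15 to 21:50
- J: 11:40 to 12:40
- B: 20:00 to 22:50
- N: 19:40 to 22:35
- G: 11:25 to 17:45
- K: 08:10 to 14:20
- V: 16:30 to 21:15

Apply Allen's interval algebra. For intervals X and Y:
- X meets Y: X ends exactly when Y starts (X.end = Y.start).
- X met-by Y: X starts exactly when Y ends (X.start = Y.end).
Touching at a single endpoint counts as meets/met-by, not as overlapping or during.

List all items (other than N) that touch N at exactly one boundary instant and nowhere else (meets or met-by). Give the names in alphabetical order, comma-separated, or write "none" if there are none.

C

Target N = [19:40, 22:35].
A [16:30, 22:55] → contains → no.
B [20:00, 22:50] → overlapped-by → no.
C [12:50, 19:40] → meets → yes.
D [15:20, 18:55] → before → no.
G [11:25, 17:45] → before → no.
H [19:10, 20:15] → overlaps → no.
J [11:40, 12:40] → before → no.
K [08:10, 14:20] → before → no.
R [11:00, 13:45] → before → no.
S [06:50, 14:30] → before → no.
U [12:10, 16:25] → before → no.
V [16:30, 21:15] → overlaps → no.
W [14:15, 21:50] → overlaps → no.
Result: C.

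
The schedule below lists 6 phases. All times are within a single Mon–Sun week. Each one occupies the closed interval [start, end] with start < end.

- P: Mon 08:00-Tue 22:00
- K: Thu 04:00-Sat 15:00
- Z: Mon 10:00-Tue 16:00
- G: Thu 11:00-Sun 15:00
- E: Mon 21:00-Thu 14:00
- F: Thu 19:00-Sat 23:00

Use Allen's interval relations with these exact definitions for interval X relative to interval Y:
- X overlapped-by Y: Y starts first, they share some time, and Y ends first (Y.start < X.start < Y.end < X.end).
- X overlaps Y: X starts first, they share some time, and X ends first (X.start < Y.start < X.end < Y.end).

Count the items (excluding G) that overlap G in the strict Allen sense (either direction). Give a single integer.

Target G = [Thu 11:00, Sun 15:00].
E [Mon 21:00, Thu 14:00] → overlaps → counts.
F [Thu 19:00, Sat 23:00] → during → no.
K [Thu 04:00, Sat 15:00] → overlaps → counts.
P [Mon 08:00, Tue 22:00] → before → no.
Z [Mon 10:00, Tue 16:00] → before → no.
Total: 2.

2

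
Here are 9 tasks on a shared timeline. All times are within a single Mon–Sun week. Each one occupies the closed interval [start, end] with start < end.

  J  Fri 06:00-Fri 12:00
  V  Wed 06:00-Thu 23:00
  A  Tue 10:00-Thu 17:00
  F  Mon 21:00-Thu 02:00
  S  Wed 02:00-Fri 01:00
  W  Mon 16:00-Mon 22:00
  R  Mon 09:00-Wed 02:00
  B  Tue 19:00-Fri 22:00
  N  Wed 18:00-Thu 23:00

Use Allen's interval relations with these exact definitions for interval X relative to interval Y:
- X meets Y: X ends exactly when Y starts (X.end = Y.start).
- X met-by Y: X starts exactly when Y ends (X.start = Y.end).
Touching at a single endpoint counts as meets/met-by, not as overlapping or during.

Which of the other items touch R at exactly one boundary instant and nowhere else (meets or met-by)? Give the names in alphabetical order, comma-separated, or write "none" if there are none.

S

Target R = [Mon 09:00, Wed 02:00].
A [Tue 10:00, Thu 17:00] → overlapped-by → no.
B [Tue 19:00, Fri 22:00] → overlapped-by → no.
F [Mon 21:00, Thu 02:00] → overlapped-by → no.
J [Fri 06:00, Fri 12:00] → after → no.
N [Wed 18:00, Thu 23:00] → after → no.
S [Wed 02:00, Fri 01:00] → met-by → yes.
V [Wed 06:00, Thu 23:00] → after → no.
W [Mon 16:00, Mon 22:00] → during → no.
Result: S.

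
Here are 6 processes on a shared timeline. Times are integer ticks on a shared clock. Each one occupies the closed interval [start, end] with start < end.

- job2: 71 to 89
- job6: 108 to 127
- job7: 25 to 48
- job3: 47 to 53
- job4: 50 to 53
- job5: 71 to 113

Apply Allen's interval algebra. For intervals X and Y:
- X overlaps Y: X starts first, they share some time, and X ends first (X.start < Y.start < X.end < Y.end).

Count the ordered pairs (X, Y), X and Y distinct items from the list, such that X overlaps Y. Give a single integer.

Checking all 30 ordered pairs for relation 'overlaps'; matching pairs in alphabetical order:
(job5, job6): job5 overlaps job6 ✓
(job7, job3): job7 overlaps job3 ✓
Count: 2.

2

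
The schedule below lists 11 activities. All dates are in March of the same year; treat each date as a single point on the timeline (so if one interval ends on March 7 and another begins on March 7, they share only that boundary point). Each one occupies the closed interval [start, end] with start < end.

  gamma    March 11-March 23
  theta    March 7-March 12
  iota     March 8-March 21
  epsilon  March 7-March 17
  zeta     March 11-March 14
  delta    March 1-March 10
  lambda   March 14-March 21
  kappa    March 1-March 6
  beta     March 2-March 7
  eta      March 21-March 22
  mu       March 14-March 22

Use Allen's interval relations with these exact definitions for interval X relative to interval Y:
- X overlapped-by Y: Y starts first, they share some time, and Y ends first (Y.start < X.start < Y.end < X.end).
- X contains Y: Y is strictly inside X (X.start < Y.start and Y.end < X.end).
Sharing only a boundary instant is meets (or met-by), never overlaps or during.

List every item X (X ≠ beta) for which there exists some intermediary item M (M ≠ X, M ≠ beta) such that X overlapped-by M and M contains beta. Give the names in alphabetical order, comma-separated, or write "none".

Target beta = [March 2, March 7].
Intermediaries M with M contains beta: delta.
Via delta — items with X overlapped-by delta: epsilon, iota, theta.
Union: epsilon, iota, theta.

epsilon, iota, theta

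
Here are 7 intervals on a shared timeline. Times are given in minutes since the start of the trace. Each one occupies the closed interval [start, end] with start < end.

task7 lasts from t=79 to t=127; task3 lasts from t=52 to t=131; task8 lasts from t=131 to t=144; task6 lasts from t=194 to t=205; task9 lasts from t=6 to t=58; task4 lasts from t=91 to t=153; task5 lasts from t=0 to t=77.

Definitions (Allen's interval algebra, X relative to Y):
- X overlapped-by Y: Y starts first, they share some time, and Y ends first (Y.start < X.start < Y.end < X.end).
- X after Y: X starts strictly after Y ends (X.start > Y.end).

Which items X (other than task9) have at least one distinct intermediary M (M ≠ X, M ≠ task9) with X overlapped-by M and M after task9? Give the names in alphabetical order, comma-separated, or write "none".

Target task9 = [t=6, t=58].
Intermediaries M with M after task9: task4, task6, task7, task8.
Via task4 — items with X overlapped-by task4: none.
Via task6 — items with X overlapped-by task6: none.
Via task7 — items with X overlapped-by task7: task4.
Via task8 — items with X overlapped-by task8: none.
Union: task4.

task4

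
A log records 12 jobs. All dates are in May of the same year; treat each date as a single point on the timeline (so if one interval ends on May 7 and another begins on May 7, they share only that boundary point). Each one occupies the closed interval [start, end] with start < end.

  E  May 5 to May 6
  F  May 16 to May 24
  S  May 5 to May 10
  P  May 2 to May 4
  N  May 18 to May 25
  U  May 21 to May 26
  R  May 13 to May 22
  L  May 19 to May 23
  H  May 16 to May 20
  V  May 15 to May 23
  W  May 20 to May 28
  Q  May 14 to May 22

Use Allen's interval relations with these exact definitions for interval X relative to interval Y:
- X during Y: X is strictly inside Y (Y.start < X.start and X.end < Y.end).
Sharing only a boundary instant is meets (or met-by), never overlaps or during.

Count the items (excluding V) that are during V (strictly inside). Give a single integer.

Target V = [May 15, May 23].
E [May 5, May 6] → before → no.
F [May 16, May 24] → overlapped-by → no.
H [May 16, May 20] → during → counts.
L [May 19, May 23] → finishes → no.
N [May 18, May 25] → overlapped-by → no.
P [May 2, May 4] → before → no.
Q [May 14, May 22] → overlaps → no.
R [May 13, May 22] → overlaps → no.
S [May 5, May 10] → before → no.
U [May 21, May 26] → overlapped-by → no.
W [May 20, May 28] → overlapped-by → no.
Total: 1.

1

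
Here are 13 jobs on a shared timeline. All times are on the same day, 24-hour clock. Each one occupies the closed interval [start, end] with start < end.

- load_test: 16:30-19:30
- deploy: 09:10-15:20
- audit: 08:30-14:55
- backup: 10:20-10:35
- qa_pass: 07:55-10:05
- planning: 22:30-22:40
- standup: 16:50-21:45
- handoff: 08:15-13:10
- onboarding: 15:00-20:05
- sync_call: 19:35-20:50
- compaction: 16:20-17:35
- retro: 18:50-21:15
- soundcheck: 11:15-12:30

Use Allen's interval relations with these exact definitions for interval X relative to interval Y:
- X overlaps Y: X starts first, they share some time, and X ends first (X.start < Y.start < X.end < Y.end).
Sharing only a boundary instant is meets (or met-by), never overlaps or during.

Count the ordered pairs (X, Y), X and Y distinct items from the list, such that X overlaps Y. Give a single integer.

14

Checking all 156 ordered pairs for relation 'overlaps'; matching pairs in alphabetical order:
(audit, deploy): audit overlaps deploy ✓
(compaction, load_test): compaction overlaps load_test ✓
(compaction, standup): compaction overlaps standup ✓
(deploy, onboarding): deploy overlaps onboarding ✓
(handoff, audit): handoff overlaps audit ✓
(handoff, deploy): handoff overlaps deploy ✓
(load_test, retro): load_test overlaps retro ✓
(load_test, standup): load_test overlaps standup ✓
(onboarding, retro): onboarding overlaps retro ✓
(onboarding, standup): onboarding overlaps standup ✓
(onboarding, sync_call): onboarding overlaps sync_call ✓
(qa_pass, audit): qa_pass overlaps audit ✓
(qa_pass, deploy): qa_pass overlaps deploy ✓
(qa_pass, handoff): qa_pass overlaps handoff ✓
Count: 14.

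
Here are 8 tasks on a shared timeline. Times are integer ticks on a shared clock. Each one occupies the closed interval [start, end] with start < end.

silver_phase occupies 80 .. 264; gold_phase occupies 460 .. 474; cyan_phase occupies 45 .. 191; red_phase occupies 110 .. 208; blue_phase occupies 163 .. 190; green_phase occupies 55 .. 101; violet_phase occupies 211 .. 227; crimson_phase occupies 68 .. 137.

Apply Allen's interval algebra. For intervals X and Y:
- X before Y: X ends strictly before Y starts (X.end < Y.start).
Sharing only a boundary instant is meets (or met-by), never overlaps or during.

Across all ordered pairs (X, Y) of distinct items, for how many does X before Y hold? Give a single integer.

15

Checking all 56 ordered pairs for relation 'before'; matching pairs in alphabetical order:
(blue_phase, gold_phase): blue_phase before gold_phase ✓
(blue_phase, violet_phase): blue_phase before violet_phase ✓
(crimson_phase, blue_phase): crimson_phase before blue_phase ✓
(crimson_phase, gold_phase): crimson_phase before gold_phase ✓
(crimson_phase, violet_phase): crimson_phase before violet_phase ✓
(cyan_phase, gold_phase): cyan_phase before gold_phase ✓
(cyan_phase, violet_phase): cyan_phase before violet_phase ✓
(green_phase, blue_phase): green_phase before blue_phase ✓
(green_phase, gold_phase): green_phase before gold_phase ✓
(green_phase, red_phase): green_phase before red_phase ✓
(green_phase, violet_phase): green_phase before violet_phase ✓
(red_phase, gold_phase): red_phase before gold_phase ✓
(red_phase, violet_phase): red_phase before violet_phase ✓
(silver_phase, gold_phase): silver_phase before gold_phase ✓
(violet_phase, gold_phase): violet_phase before gold_phase ✓
Count: 15.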